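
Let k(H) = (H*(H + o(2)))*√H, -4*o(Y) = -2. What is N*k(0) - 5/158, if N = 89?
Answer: -5/158 ≈ -0.031646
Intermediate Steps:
o(Y) = ½ (o(Y) = -¼*(-2) = ½)
k(H) = H^(3/2)*(½ + H) (k(H) = (H*(H + ½))*√H = (H*(½ + H))*√H = H^(3/2)*(½ + H))
N*k(0) - 5/158 = 89*(0^(3/2)*(½ + 0)) - 5/158 = 89*(0*(½)) - 5*1/158 = 89*0 - 5/158 = 0 - 5/158 = -5/158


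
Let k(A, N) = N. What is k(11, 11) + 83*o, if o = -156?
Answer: -12937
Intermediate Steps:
k(11, 11) + 83*o = 11 + 83*(-156) = 11 - 12948 = -12937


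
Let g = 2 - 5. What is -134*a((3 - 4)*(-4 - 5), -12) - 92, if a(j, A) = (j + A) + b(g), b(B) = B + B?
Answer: 1114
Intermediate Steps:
g = -3
b(B) = 2*B
a(j, A) = -6 + A + j (a(j, A) = (j + A) + 2*(-3) = (A + j) - 6 = -6 + A + j)
-134*a((3 - 4)*(-4 - 5), -12) - 92 = -134*(-6 - 12 + (3 - 4)*(-4 - 5)) - 92 = -134*(-6 - 12 - 1*(-9)) - 92 = -134*(-6 - 12 + 9) - 92 = -134*(-9) - 92 = 1206 - 92 = 1114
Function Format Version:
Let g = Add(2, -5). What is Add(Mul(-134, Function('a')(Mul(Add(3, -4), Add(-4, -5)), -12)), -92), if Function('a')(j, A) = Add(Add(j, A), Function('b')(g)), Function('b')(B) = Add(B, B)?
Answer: 1114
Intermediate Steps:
g = -3
Function('b')(B) = Mul(2, B)
Function('a')(j, A) = Add(-6, A, j) (Function('a')(j, A) = Add(Add(j, A), Mul(2, -3)) = Add(Add(A, j), -6) = Add(-6, A, j))
Add(Mul(-134, Function('a')(Mul(Add(3, -4), Add(-4, -5)), -12)), -92) = Add(Mul(-134, Add(-6, -12, Mul(Add(3, -4), Add(-4, -5)))), -92) = Add(Mul(-134, Add(-6, -12, Mul(-1, -9))), -92) = Add(Mul(-134, Add(-6, -12, 9)), -92) = Add(Mul(-134, -9), -92) = Add(1206, -92) = 1114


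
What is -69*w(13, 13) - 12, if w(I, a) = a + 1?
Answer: -978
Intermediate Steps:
w(I, a) = 1 + a
-69*w(13, 13) - 12 = -69*(1 + 13) - 12 = -69*14 - 12 = -966 - 12 = -978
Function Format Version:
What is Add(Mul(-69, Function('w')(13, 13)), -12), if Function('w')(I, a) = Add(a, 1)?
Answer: -978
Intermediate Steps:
Function('w')(I, a) = Add(1, a)
Add(Mul(-69, Function('w')(13, 13)), -12) = Add(Mul(-69, Add(1, 13)), -12) = Add(Mul(-69, 14), -12) = Add(-966, -12) = -978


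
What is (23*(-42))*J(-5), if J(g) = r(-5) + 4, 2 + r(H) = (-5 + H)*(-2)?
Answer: -21252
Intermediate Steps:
r(H) = 8 - 2*H (r(H) = -2 + (-5 + H)*(-2) = -2 + (10 - 2*H) = 8 - 2*H)
J(g) = 22 (J(g) = (8 - 2*(-5)) + 4 = (8 + 10) + 4 = 18 + 4 = 22)
(23*(-42))*J(-5) = (23*(-42))*22 = -966*22 = -21252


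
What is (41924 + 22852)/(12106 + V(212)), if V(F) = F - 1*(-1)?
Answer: 64776/12319 ≈ 5.2582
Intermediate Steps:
V(F) = 1 + F (V(F) = F + 1 = 1 + F)
(41924 + 22852)/(12106 + V(212)) = (41924 + 22852)/(12106 + (1 + 212)) = 64776/(12106 + 213) = 64776/12319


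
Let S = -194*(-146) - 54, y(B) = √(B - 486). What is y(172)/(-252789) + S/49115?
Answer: 514/893 - I*√314/252789 ≈ 0.57559 - 7.0098e-5*I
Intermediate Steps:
y(B) = √(-486 + B)
S = 28270 (S = 28324 - 54 = 28270)
y(172)/(-252789) + S/49115 = √(-486 + 172)/(-252789) + 28270/49115 = √(-314)*(-1/252789) + 28270*(1/49115) = (I*√314)*(-1/252789) + 514/893 = -I*√314/252789 + 514/893 = 514/893 - I*√314/252789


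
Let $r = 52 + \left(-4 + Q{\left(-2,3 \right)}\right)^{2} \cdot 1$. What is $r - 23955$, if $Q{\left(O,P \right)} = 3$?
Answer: $-23902$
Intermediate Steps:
$r = 53$ ($r = 52 + \left(-4 + 3\right)^{2} \cdot 1 = 52 + \left(-1\right)^{2} \cdot 1 = 52 + 1 \cdot 1 = 52 + 1 = 53$)
$r - 23955 = 53 - 23955 = -23902$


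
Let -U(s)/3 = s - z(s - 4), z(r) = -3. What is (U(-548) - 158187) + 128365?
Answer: -28187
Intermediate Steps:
U(s) = -9 - 3*s (U(s) = -3*(s - 1*(-3)) = -3*(s + 3) = -3*(3 + s) = -9 - 3*s)
(U(-548) - 158187) + 128365 = ((-9 - 3*(-548)) - 158187) + 128365 = ((-9 + 1644) - 158187) + 128365 = (1635 - 158187) + 128365 = -156552 + 128365 = -28187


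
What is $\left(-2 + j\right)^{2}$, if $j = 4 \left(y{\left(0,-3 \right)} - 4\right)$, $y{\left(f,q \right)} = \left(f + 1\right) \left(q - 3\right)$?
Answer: $1764$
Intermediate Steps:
$y{\left(f,q \right)} = \left(1 + f\right) \left(-3 + q\right)$
$j = -40$ ($j = 4 \left(\left(-3 - 3 - 0 + 0 \left(-3\right)\right) - 4\right) = 4 \left(\left(-3 - 3 + 0 + 0\right) - 4\right) = 4 \left(-6 - 4\right) = 4 \left(-10\right) = -40$)
$\left(-2 + j\right)^{2} = \left(-2 - 40\right)^{2} = \left(-42\right)^{2} = 1764$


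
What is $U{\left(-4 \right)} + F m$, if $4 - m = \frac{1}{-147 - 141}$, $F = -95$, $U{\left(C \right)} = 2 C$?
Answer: $- \frac{111839}{288} \approx -388.33$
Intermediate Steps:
$m = \frac{1153}{288}$ ($m = 4 - \frac{1}{-147 - 141} = 4 - \frac{1}{-288} = 4 - - \frac{1}{288} = 4 + \frac{1}{288} = \frac{1153}{288} \approx 4.0035$)
$U{\left(-4 \right)} + F m = 2 \left(-4\right) - \frac{109535}{288} = -8 - \frac{109535}{288} = - \frac{111839}{288}$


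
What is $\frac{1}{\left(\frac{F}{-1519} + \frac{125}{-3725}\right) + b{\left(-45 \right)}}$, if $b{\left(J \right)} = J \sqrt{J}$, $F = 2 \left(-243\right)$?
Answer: $\frac{14670549089}{4667948078748886} + \frac{6915472410735 i \sqrt{5}}{4667948078748886} \approx 3.1428 \cdot 10^{-6} + 0.0033127 i$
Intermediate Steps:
$F = -486$
$b{\left(J \right)} = J^{\frac{3}{2}}$
$\frac{1}{\left(\frac{F}{-1519} + \frac{125}{-3725}\right) + b{\left(-45 \right)}} = \frac{1}{\left(- \frac{486}{-1519} + \frac{125}{-3725}\right) + \left(-45\right)^{\frac{3}{2}}} = \frac{1}{\left(\left(-486\right) \left(- \frac{1}{1519}\right) + 125 \left(- \frac{1}{3725}\right)\right) - 135 i \sqrt{5}} = \frac{1}{\left(\frac{486}{1519} - \frac{5}{149}\right) - 135 i \sqrt{5}} = \frac{1}{\frac{64819}{226331} - 135 i \sqrt{5}}$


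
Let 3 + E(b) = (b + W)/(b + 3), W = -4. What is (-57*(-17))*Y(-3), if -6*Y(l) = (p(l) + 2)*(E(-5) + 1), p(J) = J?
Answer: 1615/4 ≈ 403.75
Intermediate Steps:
E(b) = -3 + (-4 + b)/(3 + b) (E(b) = -3 + (b - 4)/(b + 3) = -3 + (-4 + b)/(3 + b))
Y(l) = -⅚ - 5*l/12 (Y(l) = -(l + 2)*((-13 - 2*(-5))/(3 - 5) + 1)/6 = -(2 + l)*((-13 + 10)/(-2) + 1)/6 = -(2 + l)*(-½*(-3) + 1)/6 = -(2 + l)*(3/2 + 1)/6 = -(2 + l)*5/(6*2) = -(5 + 5*l/2)/6 = -⅚ - 5*l/12)
(-57*(-17))*Y(-3) = (-57*(-17))*(-⅚ - 5/12*(-3)) = 969*(-⅚ + 5/4) = 969*(5/12) = 1615/4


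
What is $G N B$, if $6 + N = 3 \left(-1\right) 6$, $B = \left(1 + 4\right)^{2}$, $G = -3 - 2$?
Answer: $3000$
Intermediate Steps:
$G = -5$
$B = 25$ ($B = 5^{2} = 25$)
$N = -24$ ($N = -6 + 3 \left(-1\right) 6 = -6 - 18 = -24$)
$G N B = \left(-5\right) \left(-24\right) 25 = 120 \cdot 25 = 3000$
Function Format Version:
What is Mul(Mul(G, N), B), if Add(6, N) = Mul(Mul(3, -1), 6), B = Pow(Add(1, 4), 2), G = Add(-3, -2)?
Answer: 3000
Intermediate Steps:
G = -5
B = 25 (B = Pow(5, 2) = 25)
N = -24 (N = Add(-6, Mul(Mul(3, -1), 6)) = Add(-6, Mul(-3, 6)) = Add(-6, -18) = -24)
Mul(Mul(G, N), B) = Mul(Mul(-5, -24), 25) = Mul(120, 25) = 3000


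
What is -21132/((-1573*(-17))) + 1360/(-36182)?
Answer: -400482892/483771431 ≈ -0.82784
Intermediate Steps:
-21132/((-1573*(-17))) + 1360/(-36182) = -21132/26741 + 1360*(-1/36182) = -21132*1/26741 - 680/18091 = -21132/26741 - 680/18091 = -400482892/483771431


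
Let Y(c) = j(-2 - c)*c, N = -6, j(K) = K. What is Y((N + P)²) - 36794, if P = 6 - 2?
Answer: -36818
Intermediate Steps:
P = 4
Y(c) = c*(-2 - c) (Y(c) = (-2 - c)*c = c*(-2 - c))
Y((N + P)²) - 36794 = -(-6 + 4)²*(2 + (-6 + 4)²) - 36794 = -1*(-2)²*(2 + (-2)²) - 36794 = -1*4*(2 + 4) - 36794 = -1*4*6 - 36794 = -24 - 36794 = -36818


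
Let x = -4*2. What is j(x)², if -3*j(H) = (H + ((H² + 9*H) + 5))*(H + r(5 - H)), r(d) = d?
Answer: 3025/9 ≈ 336.11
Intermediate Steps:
x = -8
j(H) = -25/3 - 50*H/3 - 5*H²/3 (j(H) = -(H + ((H² + 9*H) + 5))*(H + (5 - H))/3 = -(H + (5 + H² + 9*H))*5/3 = -(5 + H² + 10*H)*5/3 = -(25 + 5*H² + 50*H)/3 = -25/3 - 50*H/3 - 5*H²/3)
j(x)² = (-25/3 - 50/3*(-8) - 5/3*(-8)²)² = (-25/3 + 400/3 - 5/3*64)² = (-25/3 + 400/3 - 320/3)² = (55/3)² = 3025/9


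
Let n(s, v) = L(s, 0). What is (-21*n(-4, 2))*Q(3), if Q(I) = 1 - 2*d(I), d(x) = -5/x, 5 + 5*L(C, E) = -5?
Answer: 182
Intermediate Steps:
L(C, E) = -2 (L(C, E) = -1 + (1/5)*(-5) = -1 - 1 = -2)
n(s, v) = -2
Q(I) = 1 + 10/I (Q(I) = 1 - (-10)/I = 1 + 10/I)
(-21*n(-4, 2))*Q(3) = (-21*(-2))*((10 + 3)/3) = 42*((1/3)*13) = 42*(13/3) = 182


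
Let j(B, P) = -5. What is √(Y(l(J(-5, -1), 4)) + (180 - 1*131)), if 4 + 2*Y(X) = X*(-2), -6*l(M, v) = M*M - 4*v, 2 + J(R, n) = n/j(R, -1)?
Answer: √40386/30 ≈ 6.6988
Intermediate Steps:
J(R, n) = -2 - n/5 (J(R, n) = -2 + n/(-5) = -2 + n*(-⅕) = -2 - n/5)
l(M, v) = -M²/6 + 2*v/3 (l(M, v) = -(M*M - 4*v)/6 = -(M² - 4*v)/6 = -M²/6 + 2*v/3)
Y(X) = -2 - X (Y(X) = -2 + (X*(-2))/2 = -2 + (-2*X)/2 = -2 - X)
√(Y(l(J(-5, -1), 4)) + (180 - 1*131)) = √((-2 - (-(-2 - ⅕*(-1))²/6 + (⅔)*4)) + (180 - 1*131)) = √((-2 - (-(-2 + ⅕)²/6 + 8/3)) + (180 - 131)) = √((-2 - (-(-9/5)²/6 + 8/3)) + 49) = √((-2 - (-⅙*81/25 + 8/3)) + 49) = √((-2 - (-27/50 + 8/3)) + 49) = √((-2 - 1*319/150) + 49) = √((-2 - 319/150) + 49) = √(-619/150 + 49) = √(6731/150) = √40386/30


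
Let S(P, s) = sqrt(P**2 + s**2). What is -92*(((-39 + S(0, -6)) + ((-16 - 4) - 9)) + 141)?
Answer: -7268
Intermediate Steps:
-92*(((-39 + S(0, -6)) + ((-16 - 4) - 9)) + 141) = -92*(((-39 + sqrt(0**2 + (-6)**2)) + ((-16 - 4) - 9)) + 141) = -92*(((-39 + sqrt(0 + 36)) + (-20 - 9)) + 141) = -92*(((-39 + sqrt(36)) - 29) + 141) = -92*(((-39 + 6) - 29) + 141) = -92*((-33 - 29) + 141) = -92*(-62 + 141) = -92*79 = -7268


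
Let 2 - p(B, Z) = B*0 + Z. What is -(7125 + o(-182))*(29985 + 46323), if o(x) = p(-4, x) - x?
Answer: -571623228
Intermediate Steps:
p(B, Z) = 2 - Z (p(B, Z) = 2 - (B*0 + Z) = 2 - (0 + Z) = 2 - Z)
o(x) = 2 - 2*x (o(x) = (2 - x) - x = 2 - 2*x)
-(7125 + o(-182))*(29985 + 46323) = -(7125 + (2 - 2*(-182)))*(29985 + 46323) = -(7125 + (2 + 364))*76308 = -(7125 + 366)*76308 = -7491*76308 = -1*571623228 = -571623228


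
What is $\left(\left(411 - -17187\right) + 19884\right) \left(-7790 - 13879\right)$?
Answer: $-812197458$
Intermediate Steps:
$\left(\left(411 - -17187\right) + 19884\right) \left(-7790 - 13879\right) = \left(\left(411 + 17187\right) + 19884\right) \left(-21669\right) = \left(17598 + 19884\right) \left(-21669\right) = 37482 \left(-21669\right) = -812197458$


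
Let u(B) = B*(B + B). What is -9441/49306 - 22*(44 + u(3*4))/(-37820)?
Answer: 768101/466188230 ≈ 0.0016476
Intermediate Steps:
u(B) = 2*B² (u(B) = B*(2*B) = 2*B²)
-9441/49306 - 22*(44 + u(3*4))/(-37820) = -9441/49306 - 22*(44 + 2*(3*4)²)/(-37820) = -9441*1/49306 - 22*(44 + 2*12²)*(-1/37820) = -9441/49306 - 22*(44 + 2*144)*(-1/37820) = -9441/49306 - 22*(44 + 288)*(-1/37820) = -9441/49306 - 22*332*(-1/37820) = -9441/49306 - 7304*(-1/37820) = -9441/49306 + 1826/9455 = 768101/466188230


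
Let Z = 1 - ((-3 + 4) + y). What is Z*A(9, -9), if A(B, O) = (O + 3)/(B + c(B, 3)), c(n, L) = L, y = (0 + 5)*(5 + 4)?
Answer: 45/2 ≈ 22.500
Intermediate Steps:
y = 45 (y = 5*9 = 45)
A(B, O) = (3 + O)/(3 + B) (A(B, O) = (O + 3)/(B + 3) = (3 + O)/(3 + B))
Z = -45 (Z = 1 - ((-3 + 4) + 45) = 1 - (1 + 45) = 1 - 1*46 = 1 - 46 = -45)
Z*A(9, -9) = -45*(3 - 9)/(3 + 9) = -45*(-6)/12 = -15*(-6)/4 = -45*(-½) = 45/2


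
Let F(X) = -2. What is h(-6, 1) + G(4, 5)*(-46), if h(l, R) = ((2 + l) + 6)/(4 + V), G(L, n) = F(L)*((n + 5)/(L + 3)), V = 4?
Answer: 3687/28 ≈ 131.68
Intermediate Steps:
G(L, n) = -2*(5 + n)/(3 + L) (G(L, n) = -2*(n + 5)/(L + 3) = -2*(5 + n)/(3 + L))
h(l, R) = 1 + l/8 (h(l, R) = ((2 + l) + 6)/(4 + 4) = (8 + l)/8 = (8 + l)*(1/8) = 1 + l/8)
h(-6, 1) + G(4, 5)*(-46) = (1 + (1/8)*(-6)) + (2*(-5 - 1*5)/(3 + 4))*(-46) = (1 - 3/4) + (2*(-5 - 5)/7)*(-46) = 1/4 + (2*(1/7)*(-10))*(-46) = 1/4 - 20/7*(-46) = 1/4 + 920/7 = 3687/28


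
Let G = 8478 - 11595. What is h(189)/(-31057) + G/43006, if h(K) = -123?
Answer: -91514931/1335637342 ≈ -0.068518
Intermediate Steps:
G = -3117
h(189)/(-31057) + G/43006 = -123/(-31057) - 3117/43006 = -123*(-1/31057) - 3117*1/43006 = 123/31057 - 3117/43006 = -91514931/1335637342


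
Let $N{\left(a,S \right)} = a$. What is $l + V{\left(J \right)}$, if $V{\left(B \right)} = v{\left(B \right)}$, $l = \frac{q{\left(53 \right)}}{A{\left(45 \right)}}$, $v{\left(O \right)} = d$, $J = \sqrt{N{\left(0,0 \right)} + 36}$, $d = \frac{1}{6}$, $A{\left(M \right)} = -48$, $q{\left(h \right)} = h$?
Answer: $- \frac{15}{16} \approx -0.9375$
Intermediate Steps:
$d = \frac{1}{6} \approx 0.16667$
$J = 6$ ($J = \sqrt{0 + 36} = \sqrt{36} = 6$)
$v{\left(O \right)} = \frac{1}{6}$
$l = - \frac{53}{48}$ ($l = \frac{53}{-48} = 53 \left(- \frac{1}{48}\right) = - \frac{53}{48} \approx -1.1042$)
$V{\left(B \right)} = \frac{1}{6}$
$l + V{\left(J \right)} = - \frac{53}{48} + \frac{1}{6} = - \frac{15}{16}$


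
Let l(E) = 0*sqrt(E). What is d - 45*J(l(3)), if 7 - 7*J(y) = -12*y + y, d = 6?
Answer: -39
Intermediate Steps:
l(E) = 0
J(y) = 1 + 11*y/7 (J(y) = 1 - (-12*y + y)/7 = 1 - (-11)*y/7 = 1 + 11*y/7)
d - 45*J(l(3)) = 6 - 45*(1 + (11/7)*0) = 6 - 45*(1 + 0) = 6 - 45*1 = 6 - 45 = -39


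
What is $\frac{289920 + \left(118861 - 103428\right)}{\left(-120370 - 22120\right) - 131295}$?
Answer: $- \frac{305353}{273785} \approx -1.1153$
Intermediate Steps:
$\frac{289920 + \left(118861 - 103428\right)}{\left(-120370 - 22120\right) - 131295} = \frac{289920 + \left(118861 - 103428\right)}{-142490 - 131295} = \frac{289920 + 15433}{-273785} = 305353 \left(- \frac{1}{273785}\right) = - \frac{305353}{273785}$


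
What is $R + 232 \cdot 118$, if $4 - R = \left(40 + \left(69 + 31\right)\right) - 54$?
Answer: $27294$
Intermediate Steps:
$R = -82$ ($R = 4 - \left(\left(40 + \left(69 + 31\right)\right) - 54\right) = 4 - \left(\left(40 + 100\right) - 54\right) = 4 - \left(140 - 54\right) = 4 - 86 = -82$)
$R + 232 \cdot 118 = -82 + 232 \cdot 118 = -82 + 27376 = 27294$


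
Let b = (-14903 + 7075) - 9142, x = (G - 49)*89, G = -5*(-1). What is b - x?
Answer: -13054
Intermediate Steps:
G = 5
x = -3916 (x = (5 - 49)*89 = -44*89 = -3916)
b = -16970 (b = -7828 - 9142 = -16970)
b - x = -16970 - 1*(-3916) = -16970 + 3916 = -13054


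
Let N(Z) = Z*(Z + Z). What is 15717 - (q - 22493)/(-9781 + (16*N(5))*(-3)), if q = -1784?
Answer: 191424500/12181 ≈ 15715.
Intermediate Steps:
N(Z) = 2*Z² (N(Z) = Z*(2*Z) = 2*Z²)
15717 - (q - 22493)/(-9781 + (16*N(5))*(-3)) = 15717 - (-1784 - 22493)/(-9781 + (16*(2*5²))*(-3)) = 15717 - (-24277)/(-9781 + (16*(2*25))*(-3)) = 15717 - (-24277)/(-9781 + (16*50)*(-3)) = 15717 - (-24277)/(-9781 + 800*(-3)) = 15717 - (-24277)/(-9781 - 2400) = 15717 - (-24277)/(-12181) = 15717 - (-24277)*(-1)/12181 = 15717 - 1*24277/12181 = 15717 - 24277/12181 = 191424500/12181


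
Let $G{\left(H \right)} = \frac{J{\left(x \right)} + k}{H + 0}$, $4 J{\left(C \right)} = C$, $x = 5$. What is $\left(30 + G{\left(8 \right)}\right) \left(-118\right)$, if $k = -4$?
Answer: $- \frac{55991}{16} \approx -3499.4$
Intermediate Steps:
$J{\left(C \right)} = \frac{C}{4}$
$G{\left(H \right)} = - \frac{11}{4 H}$ ($G{\left(H \right)} = \frac{\frac{1}{4} \cdot 5 - 4}{H + 0} = \frac{\frac{5}{4} - 4}{H} = - \frac{11}{4 H}$)
$\left(30 + G{\left(8 \right)}\right) \left(-118\right) = \left(30 - \frac{11}{4 \cdot 8}\right) \left(-118\right) = \left(30 - \frac{11}{32}\right) \left(-118\right) = \frac{949}{32} \left(-118\right) = - \frac{55991}{16}$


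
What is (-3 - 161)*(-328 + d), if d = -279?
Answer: 99548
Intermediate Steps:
(-3 - 161)*(-328 + d) = (-3 - 161)*(-328 - 279) = -164*(-607) = 99548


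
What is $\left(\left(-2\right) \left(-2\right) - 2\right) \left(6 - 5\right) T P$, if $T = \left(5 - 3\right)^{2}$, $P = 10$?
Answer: $80$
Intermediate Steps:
$T = 4$ ($T = 2^{2} = 4$)
$\left(\left(-2\right) \left(-2\right) - 2\right) \left(6 - 5\right) T P = \left(\left(-2\right) \left(-2\right) - 2\right) \left(6 - 5\right) 4 \cdot 10 = \left(4 - 2\right) 1 \cdot 4 \cdot 10 = 2 \cdot 1 \cdot 4 \cdot 10 = 2 \cdot 4 \cdot 10 = 8 \cdot 10 = 80$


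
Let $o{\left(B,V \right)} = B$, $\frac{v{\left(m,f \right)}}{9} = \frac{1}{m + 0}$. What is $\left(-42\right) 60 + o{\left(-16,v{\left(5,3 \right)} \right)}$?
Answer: $-2536$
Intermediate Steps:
$v{\left(m,f \right)} = \frac{9}{m}$ ($v{\left(m,f \right)} = \frac{9}{m + 0} = \frac{9}{m}$)
$\left(-42\right) 60 + o{\left(-16,v{\left(5,3 \right)} \right)} = \left(-42\right) 60 - 16 = -2520 - 16 = -2536$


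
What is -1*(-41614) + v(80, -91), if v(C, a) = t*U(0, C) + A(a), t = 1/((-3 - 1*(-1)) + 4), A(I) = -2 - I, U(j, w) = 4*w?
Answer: 41863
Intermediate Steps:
t = ½ (t = 1/((-3 + 1) + 4) = 1/(-2 + 4) = 1/2 = ½ ≈ 0.50000)
v(C, a) = -2 - a + 2*C (v(C, a) = (4*C)/2 + (-2 - a) = 2*C + (-2 - a) = -2 - a + 2*C)
-1*(-41614) + v(80, -91) = -1*(-41614) + (-2 - 1*(-91) + 2*80) = 41614 + (-2 + 91 + 160) = 41614 + 249 = 41863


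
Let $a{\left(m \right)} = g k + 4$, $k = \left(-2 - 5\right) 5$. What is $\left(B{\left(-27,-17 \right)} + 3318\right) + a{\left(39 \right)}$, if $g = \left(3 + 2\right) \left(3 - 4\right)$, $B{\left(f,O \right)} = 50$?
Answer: $3547$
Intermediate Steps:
$k = -35$ ($k = \left(-7\right) 5 = -35$)
$g = -5$ ($g = 5 \left(-1\right) = -5$)
$a{\left(m \right)} = 179$ ($a{\left(m \right)} = \left(-5\right) \left(-35\right) + 4 = 175 + 4 = 179$)
$\left(B{\left(-27,-17 \right)} + 3318\right) + a{\left(39 \right)} = \left(50 + 3318\right) + 179 = 3368 + 179 = 3547$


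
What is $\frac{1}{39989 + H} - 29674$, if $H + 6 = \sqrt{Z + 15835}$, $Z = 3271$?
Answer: $- \frac{47437484944359}{1598621183} - \frac{\sqrt{19106}}{1598621183} \approx -29674.0$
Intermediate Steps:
$H = -6 + \sqrt{19106}$ ($H = -6 + \sqrt{3271 + 15835} = -6 + \sqrt{19106} \approx 132.22$)
$\frac{1}{39989 + H} - 29674 = \frac{1}{39989 - \left(6 - \sqrt{19106}\right)} - 29674 = \frac{1}{39983 + \sqrt{19106}} - 29674 = -29674 + \frac{1}{39983 + \sqrt{19106}}$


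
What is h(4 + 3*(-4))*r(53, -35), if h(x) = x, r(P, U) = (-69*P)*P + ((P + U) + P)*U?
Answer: 1570448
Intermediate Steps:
r(P, U) = -69*P² + U*(U + 2*P) (r(P, U) = -69*P² + (U + 2*P)*U = -69*P² + U*(U + 2*P))
h(4 + 3*(-4))*r(53, -35) = (4 + 3*(-4))*((-35)² - 69*53² + 2*53*(-35)) = (4 - 12)*(1225 - 69*2809 - 3710) = -8*(1225 - 193821 - 3710) = -8*(-196306) = 1570448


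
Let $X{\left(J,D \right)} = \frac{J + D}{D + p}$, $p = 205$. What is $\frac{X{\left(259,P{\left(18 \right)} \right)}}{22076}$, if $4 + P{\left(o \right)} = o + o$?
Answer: $\frac{97}{1744004} \approx 5.5619 \cdot 10^{-5}$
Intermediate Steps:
$P{\left(o \right)} = -4 + 2 o$ ($P{\left(o \right)} = -4 + \left(o + o\right) = -4 + 2 o$)
$X{\left(J,D \right)} = \frac{D + J}{205 + D}$ ($X{\left(J,D \right)} = \frac{J + D}{D + 205} = \frac{D + J}{205 + D}$)
$\frac{X{\left(259,P{\left(18 \right)} \right)}}{22076} = \frac{\frac{1}{205 + \left(-4 + 2 \cdot 18\right)} \left(\left(-4 + 2 \cdot 18\right) + 259\right)}{22076} = \frac{\left(-4 + 36\right) + 259}{205 + \left(-4 + 36\right)} \frac{1}{22076} = \frac{32 + 259}{205 + 32} \cdot \frac{1}{22076} = \frac{1}{237} \cdot 291 \cdot \frac{1}{22076} = \frac{97}{79} \cdot \frac{1}{22076} = \frac{97}{1744004}$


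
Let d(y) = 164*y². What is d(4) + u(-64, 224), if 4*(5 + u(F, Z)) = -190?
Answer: 5143/2 ≈ 2571.5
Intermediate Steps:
u(F, Z) = -105/2 (u(F, Z) = -5 + (¼)*(-190) = -5 - 95/2 = -105/2)
d(4) + u(-64, 224) = 164*4² - 105/2 = 164*16 - 105/2 = 2624 - 105/2 = 5143/2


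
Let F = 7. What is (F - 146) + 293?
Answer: 154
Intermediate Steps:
(F - 146) + 293 = (7 - 146) + 293 = -139 + 293 = 154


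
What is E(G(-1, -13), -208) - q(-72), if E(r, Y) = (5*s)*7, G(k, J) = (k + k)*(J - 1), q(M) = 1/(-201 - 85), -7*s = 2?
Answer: -2859/286 ≈ -9.9965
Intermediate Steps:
s = -2/7 (s = -1/7*2 = -2/7 ≈ -0.28571)
q(M) = -1/286 (q(M) = 1/(-286) = -1/286)
G(k, J) = 2*k*(-1 + J) (G(k, J) = (2*k)*(-1 + J) = 2*k*(-1 + J))
E(r, Y) = -10 (E(r, Y) = (5*(-2/7))*7 = -10/7*7 = -10)
E(G(-1, -13), -208) - q(-72) = -10 - 1*(-1/286) = -10 + 1/286 = -2859/286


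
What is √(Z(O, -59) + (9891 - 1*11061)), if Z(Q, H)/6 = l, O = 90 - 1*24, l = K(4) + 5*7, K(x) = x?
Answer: 6*I*√26 ≈ 30.594*I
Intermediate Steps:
l = 39 (l = 4 + 5*7 = 4 + 35 = 39)
O = 66 (O = 90 - 24 = 66)
Z(Q, H) = 234 (Z(Q, H) = 6*39 = 234)
√(Z(O, -59) + (9891 - 1*11061)) = √(234 + (9891 - 1*11061)) = √(234 + (9891 - 11061)) = √(234 - 1170) = √(-936) = 6*I*√26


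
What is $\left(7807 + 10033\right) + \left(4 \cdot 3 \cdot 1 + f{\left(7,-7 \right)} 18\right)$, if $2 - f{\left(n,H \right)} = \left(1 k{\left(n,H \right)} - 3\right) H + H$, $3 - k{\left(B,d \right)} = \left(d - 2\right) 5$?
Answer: $23684$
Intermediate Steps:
$k{\left(B,d \right)} = 13 - 5 d$ ($k{\left(B,d \right)} = 3 - \left(d - 2\right) 5 = 3 - \left(-2 + d\right) 5 = 3 - \left(-10 + 5 d\right) = 13 - 5 d$)
$f{\left(n,H \right)} = 2 - H - H \left(10 - 5 H\right)$ ($f{\left(n,H \right)} = 2 - \left(\left(1 \left(13 - 5 H\right) - 3\right) H + H\right) = 2 - \left(\left(\left(13 - 5 H\right) - 3\right) H + H\right) = 2 - \left(\left(10 - 5 H\right) H + H\right) = 2 - \left(H \left(10 - 5 H\right) + H\right) = 2 - \left(H + H \left(10 - 5 H\right)\right) = 2 - H - H \left(10 - 5 H\right)$)
$\left(7807 + 10033\right) + \left(4 \cdot 3 \cdot 1 + f{\left(7,-7 \right)} 18\right) = \left(7807 + 10033\right) + \left(4 \cdot 3 \cdot 1 + \left(2 - -77 + 5 \left(-7\right)^{2}\right) 18\right) = 17840 + \left(12 \cdot 1 + \left(2 + 77 + 5 \cdot 49\right) 18\right) = 17840 + \left(12 + \left(2 + 77 + 245\right) 18\right) = 17840 + \left(12 + 324 \cdot 18\right) = 17840 + \left(12 + 5832\right) = 17840 + 5844 = 23684$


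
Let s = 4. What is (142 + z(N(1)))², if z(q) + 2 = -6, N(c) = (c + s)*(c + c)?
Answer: 17956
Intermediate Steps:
N(c) = 2*c*(4 + c) (N(c) = (c + 4)*(c + c) = (4 + c)*(2*c) = 2*c*(4 + c))
z(q) = -8 (z(q) = -2 - 6 = -8)
(142 + z(N(1)))² = (142 - 8)² = 134² = 17956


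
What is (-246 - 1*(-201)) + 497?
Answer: 452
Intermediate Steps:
(-246 - 1*(-201)) + 497 = (-246 + 201) + 497 = -45 + 497 = 452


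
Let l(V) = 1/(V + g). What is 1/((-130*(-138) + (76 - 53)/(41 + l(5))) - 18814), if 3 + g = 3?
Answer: -206/179929 ≈ -0.0011449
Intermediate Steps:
g = 0 (g = -3 + 3 = 0)
l(V) = 1/V (l(V) = 1/(V + 0) = 1/V)
1/((-130*(-138) + (76 - 53)/(41 + l(5))) - 18814) = 1/((-130*(-138) + (76 - 53)/(41 + 1/5)) - 18814) = 1/((17940 + 23/(41 + 1/5)) - 18814) = 1/((17940 + 23/(206/5)) - 18814) = 1/((17940 + 23*(5/206)) - 18814) = 1/((17940 + 115/206) - 18814) = 1/(3695755/206 - 18814) = 1/(-179929/206) = -206/179929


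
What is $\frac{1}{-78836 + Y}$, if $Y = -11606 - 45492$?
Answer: $- \frac{1}{135934} \approx -7.3565 \cdot 10^{-6}$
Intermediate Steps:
$Y = -57098$ ($Y = -11606 - 45492 = -57098$)
$\frac{1}{-78836 + Y} = \frac{1}{-78836 - 57098} = \frac{1}{-135934} = - \frac{1}{135934}$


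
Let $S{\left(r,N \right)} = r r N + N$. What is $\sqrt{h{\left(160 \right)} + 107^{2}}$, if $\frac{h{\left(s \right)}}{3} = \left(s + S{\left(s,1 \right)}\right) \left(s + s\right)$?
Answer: $\sqrt{24742009} \approx 4974.1$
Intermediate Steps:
$S{\left(r,N \right)} = N + N r^{2}$ ($S{\left(r,N \right)} = r^{2} N + N = N r^{2} + N = N + N r^{2}$)
$h{\left(s \right)} = 6 s \left(1 + s + s^{2}\right)$ ($h{\left(s \right)} = 3 \left(s + 1 \left(1 + s^{2}\right)\right) \left(s + s\right) = 3 \left(s + \left(1 + s^{2}\right)\right) 2 s = 3 \left(1 + s + s^{2}\right) 2 s = 3 \cdot 2 s \left(1 + s + s^{2}\right) = 6 s \left(1 + s + s^{2}\right)$)
$\sqrt{h{\left(160 \right)} + 107^{2}} = \sqrt{6 \cdot 160 \left(1 + 160 + 160^{2}\right) + 107^{2}} = \sqrt{6 \cdot 160 \left(1 + 160 + 25600\right) + 11449} = \sqrt{6 \cdot 160 \cdot 25761 + 11449} = \sqrt{24730560 + 11449} = \sqrt{24742009}$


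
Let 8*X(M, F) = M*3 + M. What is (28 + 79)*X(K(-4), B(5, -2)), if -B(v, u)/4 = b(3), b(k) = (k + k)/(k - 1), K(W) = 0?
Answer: 0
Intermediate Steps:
b(k) = 2*k/(-1 + k) (b(k) = (2*k)/(-1 + k) = 2*k/(-1 + k))
B(v, u) = -12 (B(v, u) = -8*3/(-1 + 3) = -8*3/2 = -4*3 = -12)
X(M, F) = M/2 (X(M, F) = (M*3 + M)/8 = (3*M + M)/8 = (4*M)/8 = M/2)
(28 + 79)*X(K(-4), B(5, -2)) = (28 + 79)*((½)*0) = 107*0 = 0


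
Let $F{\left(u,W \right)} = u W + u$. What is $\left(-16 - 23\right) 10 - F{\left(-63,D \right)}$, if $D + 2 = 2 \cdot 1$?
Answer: $-327$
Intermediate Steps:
$D = 0$ ($D = -2 + 2 \cdot 1 = -2 + 2 = 0$)
$F{\left(u,W \right)} = u + W u$ ($F{\left(u,W \right)} = W u + u = u + W u$)
$\left(-16 - 23\right) 10 - F{\left(-63,D \right)} = \left(-16 - 23\right) 10 - - 63 \left(1 + 0\right) = \left(-16 - 23\right) 10 - \left(-63\right) 1 = \left(-39\right) 10 - -63 = -390 + 63 = -327$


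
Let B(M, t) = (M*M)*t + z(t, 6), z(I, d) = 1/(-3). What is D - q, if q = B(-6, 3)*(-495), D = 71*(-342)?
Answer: 29013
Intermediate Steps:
z(I, d) = -⅓ (z(I, d) = 1*(-⅓) = -⅓)
B(M, t) = -⅓ + t*M² (B(M, t) = (M*M)*t - ⅓ = M²*t - ⅓ = t*M² - ⅓ = -⅓ + t*M²)
D = -24282
q = -53295 (q = (-⅓ + 3*(-6)²)*(-495) = (-⅓ + 3*36)*(-495) = (-⅓ + 108)*(-495) = (323/3)*(-495) = -53295)
D - q = -24282 - 1*(-53295) = -24282 + 53295 = 29013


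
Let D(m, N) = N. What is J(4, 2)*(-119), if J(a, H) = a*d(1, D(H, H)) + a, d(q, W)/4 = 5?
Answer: -9996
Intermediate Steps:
d(q, W) = 20 (d(q, W) = 4*5 = 20)
J(a, H) = 21*a (J(a, H) = a*20 + a = 20*a + a = 21*a)
J(4, 2)*(-119) = (21*4)*(-119) = 84*(-119) = -9996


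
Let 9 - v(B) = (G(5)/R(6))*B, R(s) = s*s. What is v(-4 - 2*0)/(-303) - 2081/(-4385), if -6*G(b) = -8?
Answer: 15941566/35873685 ≈ 0.44438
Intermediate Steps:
G(b) = 4/3 (G(b) = -⅙*(-8) = 4/3)
R(s) = s²
v(B) = 9 - B/27 (v(B) = 9 - 4/(3*(6²))*B = 9 - (4/3)/36*B = 9 - (4/3)*(1/36)*B = 9 - B/27)
v(-4 - 2*0)/(-303) - 2081/(-4385) = (9 - (-4 - 2*0)/27)/(-303) - 2081/(-4385) = (9 - (-4 + 0)/27)*(-1/303) - 2081*(-1/4385) = (9 - 1/27*(-4))*(-1/303) + 2081/4385 = (9 + 4/27)*(-1/303) + 2081/4385 = (247/27)*(-1/303) + 2081/4385 = -247/8181 + 2081/4385 = 15941566/35873685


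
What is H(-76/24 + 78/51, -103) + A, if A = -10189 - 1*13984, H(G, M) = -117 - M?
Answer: -24187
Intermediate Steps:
A = -24173 (A = -10189 - 13984 = -24173)
H(-76/24 + 78/51, -103) + A = (-117 - 1*(-103)) - 24173 = (-117 + 103) - 24173 = -14 - 24173 = -24187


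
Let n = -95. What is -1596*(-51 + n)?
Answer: 233016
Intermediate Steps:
-1596*(-51 + n) = -1596*(-51 - 95) = -1596*(-146) = -12*(-19418) = 233016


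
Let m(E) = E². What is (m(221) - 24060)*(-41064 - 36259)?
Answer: -1916141263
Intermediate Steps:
(m(221) - 24060)*(-41064 - 36259) = (221² - 24060)*(-41064 - 36259) = (48841 - 24060)*(-77323) = 24781*(-77323) = -1916141263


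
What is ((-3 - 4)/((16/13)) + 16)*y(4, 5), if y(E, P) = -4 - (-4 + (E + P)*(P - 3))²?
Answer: -4125/2 ≈ -2062.5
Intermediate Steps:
y(E, P) = -4 - (-4 + (-3 + P)*(E + P))² (y(E, P) = -4 - (-4 + (E + P)*(-3 + P))² = -4 - (-4 + (-3 + P)*(E + P))²)
((-3 - 4)/((16/13)) + 16)*y(4, 5) = ((-3 - 4)/((16/13)) + 16)*(-4 - (4 - 1*5² + 3*4 + 3*5 - 1*4*5)²) = (-7/(16*(1/13)) + 16)*(-4 - (4 - 1*25 + 12 + 15 - 20)²) = (-7/16/13 + 16)*(-4 - (4 - 25 + 12 + 15 - 20)²) = (-7*13/16 + 16)*(-4 - 1*(-14)²) = (-91/16 + 16)*(-4 - 1*196) = 165*(-4 - 196)/16 = (165/16)*(-200) = -4125/2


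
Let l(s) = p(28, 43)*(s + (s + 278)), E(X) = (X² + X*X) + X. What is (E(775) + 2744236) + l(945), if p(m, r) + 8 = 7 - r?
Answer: 3850869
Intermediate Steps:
E(X) = X + 2*X² (E(X) = (X² + X²) + X = 2*X² + X = X + 2*X²)
p(m, r) = -1 - r (p(m, r) = -8 + (7 - r) = -1 - r)
l(s) = -12232 - 88*s (l(s) = (-1 - 1*43)*(s + (s + 278)) = (-1 - 43)*(s + (278 + s)) = -44*(278 + 2*s) = -12232 - 88*s)
(E(775) + 2744236) + l(945) = (775*(1 + 2*775) + 2744236) + (-12232 - 88*945) = (775*(1 + 1550) + 2744236) + (-12232 - 83160) = (775*1551 + 2744236) - 95392 = (1202025 + 2744236) - 95392 = 3946261 - 95392 = 3850869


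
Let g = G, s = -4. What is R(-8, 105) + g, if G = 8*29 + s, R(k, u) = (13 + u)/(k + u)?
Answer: 22234/97 ≈ 229.22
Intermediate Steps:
R(k, u) = (13 + u)/(k + u)
G = 228 (G = 8*29 - 4 = 232 - 4 = 228)
g = 228
R(-8, 105) + g = (13 + 105)/(-8 + 105) + 228 = 118/97 + 228 = 22234/97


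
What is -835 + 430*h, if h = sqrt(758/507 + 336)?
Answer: -835 + 430*sqrt(513330)/39 ≈ 7064.5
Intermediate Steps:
h = sqrt(513330)/39 (h = sqrt(758*(1/507) + 336) = sqrt(758/507 + 336) = sqrt(171110/507) = sqrt(513330)/39 ≈ 18.371)
-835 + 430*h = -835 + 430*(sqrt(513330)/39) = -835 + 430*sqrt(513330)/39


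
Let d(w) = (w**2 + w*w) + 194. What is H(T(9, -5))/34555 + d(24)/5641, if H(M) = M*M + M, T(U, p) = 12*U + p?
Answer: 106937422/194924755 ≈ 0.54861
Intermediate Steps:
T(U, p) = p + 12*U
d(w) = 194 + 2*w**2 (d(w) = (w**2 + w**2) + 194 = 2*w**2 + 194 = 194 + 2*w**2)
H(M) = M + M**2 (H(M) = M**2 + M = M + M**2)
H(T(9, -5))/34555 + d(24)/5641 = ((-5 + 12*9)*(1 + (-5 + 12*9)))/34555 + (194 + 2*24**2)/5641 = ((-5 + 108)*(1 + (-5 + 108)))*(1/34555) + (194 + 2*576)*(1/5641) = (103*(1 + 103))*(1/34555) + (194 + 1152)*(1/5641) = (103*104)*(1/34555) + 1346*(1/5641) = 10712*(1/34555) + 1346/5641 = 10712/34555 + 1346/5641 = 106937422/194924755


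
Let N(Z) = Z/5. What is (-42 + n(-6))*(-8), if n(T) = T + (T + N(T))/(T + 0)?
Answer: 1872/5 ≈ 374.40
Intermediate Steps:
N(Z) = Z/5 (N(Z) = Z*(⅕) = Z/5)
n(T) = 6/5 + T (n(T) = T + (T + T/5)/(T + 0) = T + (6*T/5)/T = T + 6/5 = 6/5 + T)
(-42 + n(-6))*(-8) = (-42 + (6/5 - 6))*(-8) = (-42 - 24/5)*(-8) = -234/5*(-8) = 1872/5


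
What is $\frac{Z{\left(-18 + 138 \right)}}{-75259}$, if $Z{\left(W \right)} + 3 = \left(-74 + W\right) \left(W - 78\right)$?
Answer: $- \frac{1929}{75259} \approx -0.025631$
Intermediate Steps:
$Z{\left(W \right)} = -3 + \left(-78 + W\right) \left(-74 + W\right)$ ($Z{\left(W \right)} = -3 + \left(-74 + W\right) \left(W - 78\right) = -3 + \left(-74 + W\right) \left(-78 + W\right) = -3 + \left(-78 + W\right) \left(-74 + W\right)$)
$\frac{Z{\left(-18 + 138 \right)}}{-75259} = \frac{5769 + \left(-18 + 138\right)^{2} - 152 \left(-18 + 138\right)}{-75259} = \left(5769 + 120^{2} - 18240\right) \left(- \frac{1}{75259}\right) = \left(5769 + 14400 - 18240\right) \left(- \frac{1}{75259}\right) = 1929 \left(- \frac{1}{75259}\right) = - \frac{1929}{75259}$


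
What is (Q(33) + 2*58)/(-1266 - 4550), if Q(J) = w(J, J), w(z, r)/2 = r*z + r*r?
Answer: -559/727 ≈ -0.76891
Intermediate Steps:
w(z, r) = 2*r² + 2*r*z (w(z, r) = 2*(r*z + r*r) = 2*(r*z + r²) = 2*(r² + r*z) = 2*r² + 2*r*z)
Q(J) = 4*J² (Q(J) = 2*J*(J + J) = 2*J*(2*J) = 4*J²)
(Q(33) + 2*58)/(-1266 - 4550) = (4*33² + 2*58)/(-1266 - 4550) = (4*1089 + 116)/(-5816) = (4356 + 116)*(-1/5816) = 4472*(-1/5816) = -559/727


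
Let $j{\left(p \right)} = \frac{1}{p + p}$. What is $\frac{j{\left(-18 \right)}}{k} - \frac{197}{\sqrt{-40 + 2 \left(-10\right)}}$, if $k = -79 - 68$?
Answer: $\frac{1}{5292} + \frac{197 i \sqrt{15}}{30} \approx 0.00018896 + 25.433 i$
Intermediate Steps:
$j{\left(p \right)} = \frac{1}{2 p}$
$k = -147$ ($k = -79 - 68 = -147$)
$\frac{j{\left(-18 \right)}}{k} - \frac{197}{\sqrt{-40 + 2 \left(-10\right)}} = \frac{\frac{1}{2} \frac{1}{-18}}{-147} - \frac{197}{\sqrt{-40 + 2 \left(-10\right)}} = \frac{1}{2} \left(- \frac{1}{18}\right) \left(- \frac{1}{147}\right) - \frac{197}{\sqrt{-40 - 20}} = \left(- \frac{1}{36}\right) \left(- \frac{1}{147}\right) - \frac{197}{\sqrt{-60}} = \frac{1}{5292} - \frac{197}{2 i \sqrt{15}} = \frac{1}{5292} - 197 \left(- \frac{i \sqrt{15}}{30}\right) = \frac{1}{5292} + \frac{197 i \sqrt{15}}{30}$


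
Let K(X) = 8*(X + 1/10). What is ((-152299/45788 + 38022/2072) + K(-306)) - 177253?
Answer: -2663628788428/14823865 ≈ -1.7969e+5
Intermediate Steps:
K(X) = ⅘ + 8*X (K(X) = 8*(X + ⅒) = 8*(⅒ + X) = ⅘ + 8*X)
((-152299/45788 + 38022/2072) + K(-306)) - 177253 = ((-152299/45788 + 38022/2072) + (⅘ + 8*(-306))) - 177253 = ((-152299*1/45788 + 38022*(1/2072)) + (⅘ - 2448)) - 177253 = ((-152299/45788 + 19011/1036) - 12236/5) - 177253 = (44543369/2964773 - 12236/5) - 177253 = -36054245583/14823865 - 177253 = -2663628788428/14823865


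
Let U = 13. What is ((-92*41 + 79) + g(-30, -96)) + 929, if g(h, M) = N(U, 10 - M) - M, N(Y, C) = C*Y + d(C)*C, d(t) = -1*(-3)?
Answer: -972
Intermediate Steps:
d(t) = 3
N(Y, C) = 3*C + C*Y (N(Y, C) = C*Y + 3*C = 3*C + C*Y)
g(h, M) = 160 - 17*M (g(h, M) = (10 - M)*(3 + 13) - M = (10 - M)*16 - M = (160 - 16*M) - M = 160 - 17*M)
((-92*41 + 79) + g(-30, -96)) + 929 = ((-92*41 + 79) + (160 - 17*(-96))) + 929 = ((-3772 + 79) + (160 + 1632)) + 929 = (-3693 + 1792) + 929 = -1901 + 929 = -972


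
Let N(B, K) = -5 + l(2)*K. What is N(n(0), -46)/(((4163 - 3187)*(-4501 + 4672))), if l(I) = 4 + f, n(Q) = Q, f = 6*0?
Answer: -21/18544 ≈ -0.0011324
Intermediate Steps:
f = 0
l(I) = 4 (l(I) = 4 + 0 = 4)
N(B, K) = -5 + 4*K
N(n(0), -46)/(((4163 - 3187)*(-4501 + 4672))) = (-5 + 4*(-46))/(((4163 - 3187)*(-4501 + 4672))) = (-5 - 184)/((976*171)) = -189/166896 = -189*1/166896 = -21/18544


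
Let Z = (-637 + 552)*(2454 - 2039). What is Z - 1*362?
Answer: -35637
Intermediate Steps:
Z = -35275 (Z = -85*415 = -35275)
Z - 1*362 = -35275 - 1*362 = -35275 - 362 = -35637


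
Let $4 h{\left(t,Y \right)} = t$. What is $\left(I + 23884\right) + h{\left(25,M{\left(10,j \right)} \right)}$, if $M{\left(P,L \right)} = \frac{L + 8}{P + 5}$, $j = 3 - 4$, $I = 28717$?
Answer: $\frac{210429}{4} \approx 52607.0$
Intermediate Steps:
$j = -1$ ($j = 3 - 4 = -1$)
$M{\left(P,L \right)} = \frac{8 + L}{5 + P}$
$h{\left(t,Y \right)} = \frac{t}{4}$
$\left(I + 23884\right) + h{\left(25,M{\left(10,j \right)} \right)} = \left(28717 + 23884\right) + \frac{1}{4} \cdot 25 = 52601 + \frac{25}{4} = \frac{210429}{4}$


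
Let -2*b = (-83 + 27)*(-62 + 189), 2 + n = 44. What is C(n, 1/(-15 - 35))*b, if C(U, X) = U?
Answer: 149352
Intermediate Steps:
n = 42 (n = -2 + 44 = 42)
b = 3556 (b = -(-83 + 27)*(-62 + 189)/2 = -(-28)*127 = -½*(-7112) = 3556)
C(n, 1/(-15 - 35))*b = 42*3556 = 149352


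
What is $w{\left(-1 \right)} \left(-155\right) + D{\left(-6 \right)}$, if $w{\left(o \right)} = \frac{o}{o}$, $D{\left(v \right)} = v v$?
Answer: $-119$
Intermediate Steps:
$D{\left(v \right)} = v^{2}$
$w{\left(o \right)} = 1$
$w{\left(-1 \right)} \left(-155\right) + D{\left(-6 \right)} = 1 \left(-155\right) + \left(-6\right)^{2} = -155 + 36 = -119$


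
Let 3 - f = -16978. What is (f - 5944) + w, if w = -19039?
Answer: -8002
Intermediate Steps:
f = 16981 (f = 3 - 1*(-16978) = 3 + 16978 = 16981)
(f - 5944) + w = (16981 - 5944) - 19039 = 11037 - 19039 = -8002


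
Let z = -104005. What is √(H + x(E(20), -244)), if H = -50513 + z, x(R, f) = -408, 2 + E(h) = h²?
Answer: 3*I*√17214 ≈ 393.61*I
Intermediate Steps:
E(h) = -2 + h²
H = -154518 (H = -50513 - 104005 = -154518)
√(H + x(E(20), -244)) = √(-154518 - 408) = √(-154926) = 3*I*√17214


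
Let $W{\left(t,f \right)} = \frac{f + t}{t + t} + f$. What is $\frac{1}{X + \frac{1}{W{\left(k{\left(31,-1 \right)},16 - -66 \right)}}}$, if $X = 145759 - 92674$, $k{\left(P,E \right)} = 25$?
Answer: $\frac{4207}{223328645} \approx 1.8838 \cdot 10^{-5}$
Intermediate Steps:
$X = 53085$ ($X = 145759 - 92674 = 53085$)
$W{\left(t,f \right)} = f + \frac{f + t}{2 t}$ ($W{\left(t,f \right)} = \frac{f + t}{2 t} + f = f + \frac{f + t}{2 t}$)
$\frac{1}{X + \frac{1}{W{\left(k{\left(31,-1 \right)},16 - -66 \right)}}} = \frac{1}{53085 + \frac{1}{\frac{1}{2} + \left(16 - -66\right) + \frac{16 - -66}{2 \cdot 25}}} = \frac{1}{53085 + \frac{1}{\frac{1}{2} + \left(16 + 66\right) + \frac{1}{2} \left(16 + 66\right) \frac{1}{25}}} = \frac{1}{53085 + \frac{1}{\frac{1}{2} + 82 + \frac{1}{2} \cdot 82 \cdot \frac{1}{25}}} = \frac{1}{53085 + \frac{1}{\frac{1}{2} + 82 + \frac{41}{25}}} = \frac{1}{53085 + \frac{1}{\frac{4207}{50}}} = \frac{1}{53085 + \frac{50}{4207}} = \frac{1}{\frac{223328645}{4207}} = \frac{4207}{223328645}$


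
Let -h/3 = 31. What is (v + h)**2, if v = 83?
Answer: 100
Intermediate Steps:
h = -93 (h = -3*31 = -93)
(v + h)**2 = (83 - 93)**2 = (-10)**2 = 100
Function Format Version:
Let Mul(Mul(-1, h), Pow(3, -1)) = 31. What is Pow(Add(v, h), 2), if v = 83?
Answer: 100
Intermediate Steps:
h = -93 (h = Mul(-3, 31) = -93)
Pow(Add(v, h), 2) = Pow(Add(83, -93), 2) = Pow(-10, 2) = 100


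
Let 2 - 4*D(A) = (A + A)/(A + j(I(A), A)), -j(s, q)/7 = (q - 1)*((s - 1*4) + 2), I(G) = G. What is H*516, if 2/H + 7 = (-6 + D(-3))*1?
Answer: -147576/1789 ≈ -82.491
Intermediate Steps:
j(s, q) = -7*(-1 + q)*(-2 + s) (j(s, q) = -7*(q - 1)*((s - 1*4) + 2) = -7*(-1 + q)*((s - 4) + 2) = -7*(-1 + q)*((-4 + s) + 2) = -7*(-1 + q)*(-2 + s))
D(A) = ½ - A/(2*(-14 - 7*A² + 22*A)) (D(A) = ½ - (A + A)/(4*(A + (-14 + 7*A + 14*A - 7*A*A))) = ½ - 2*A/(4*(A + (-14 + 7*A + 14*A - 7*A²))) = ½ - 2*A/(4*(A + (-14 - 7*A² + 21*A))) = ½ - 2*A/(4*(-14 - 7*A² + 22*A)) = ½ - A/(2*(-14 - 7*A² + 22*A)))
H = -286/1789 (H = 2/(-7 + (-6 + 7*(-2 - 1*(-3)² + 3*(-3))/(2*(-14 - 7*(-3)² + 22*(-3))))*1) = 2/(-7 + (-6 + 7*(-2 - 1*9 - 9)/(2*(-14 - 7*9 - 66)))*1) = 2/(-7 + (-6 + 7*(-2 - 9 - 9)/(2*(-14 - 63 - 66)))*1) = 2/(-7 + (-6 + (7/2)*(-20)/(-143))*1) = 2/(-7 + (-6 + (7/2)*(-1/143)*(-20))*1) = 2/(-7 + (-6 + 70/143)*1) = 2/(-7 - 788/143*1) = 2/(-7 - 788/143) = 2/(-1789/143) = 2*(-143/1789) = -286/1789 ≈ -0.15987)
H*516 = -286/1789*516 = -147576/1789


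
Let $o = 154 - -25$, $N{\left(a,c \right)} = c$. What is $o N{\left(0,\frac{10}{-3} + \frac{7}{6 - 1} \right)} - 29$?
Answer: $- \frac{5626}{15} \approx -375.07$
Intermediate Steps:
$o = 179$ ($o = 154 + 25 = 179$)
$o N{\left(0,\frac{10}{-3} + \frac{7}{6 - 1} \right)} - 29 = 179 \left(\frac{10}{-3} + \frac{7}{6 - 1}\right) - 29 = 179 \left(10 \left(- \frac{1}{3}\right) + \frac{7}{5}\right) - 29 = 179 \left(- \frac{10}{3} + 7 \cdot \frac{1}{5}\right) - 29 = 179 \left(- \frac{10}{3} + \frac{7}{5}\right) - 29 = 179 \left(- \frac{29}{15}\right) - 29 = - \frac{5191}{15} - 29 = - \frac{5626}{15}$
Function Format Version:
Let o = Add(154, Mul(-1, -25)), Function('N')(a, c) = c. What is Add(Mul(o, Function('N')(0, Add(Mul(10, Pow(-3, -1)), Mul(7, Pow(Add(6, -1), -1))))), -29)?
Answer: Rational(-5626, 15) ≈ -375.07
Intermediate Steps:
o = 179 (o = Add(154, 25) = 179)
Add(Mul(o, Function('N')(0, Add(Mul(10, Pow(-3, -1)), Mul(7, Pow(Add(6, -1), -1))))), -29) = Add(Mul(179, Add(Mul(10, Pow(-3, -1)), Mul(7, Pow(Add(6, -1), -1)))), -29) = Add(Mul(179, Add(Mul(10, Rational(-1, 3)), Mul(7, Pow(5, -1)))), -29) = Add(Mul(179, Add(Rational(-10, 3), Mul(7, Rational(1, 5)))), -29) = Add(Mul(179, Add(Rational(-10, 3), Rational(7, 5))), -29) = Add(Mul(179, Rational(-29, 15)), -29) = Add(Rational(-5191, 15), -29) = Rational(-5626, 15)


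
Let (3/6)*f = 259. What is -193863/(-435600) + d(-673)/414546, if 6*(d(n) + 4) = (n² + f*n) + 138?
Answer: 121138673/248727600 ≈ 0.48703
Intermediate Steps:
f = 518 (f = 2*259 = 518)
d(n) = 19 + n²/6 + 259*n/3 (d(n) = -4 + ((n² + 518*n) + 138)/6 = -4 + (138 + n² + 518*n)/6 = -4 + (23 + n²/6 + 259*n/3) = 19 + n²/6 + 259*n/3)
-193863/(-435600) + d(-673)/414546 = -193863/(-435600) + (19 + (⅙)*(-673)² + (259/3)*(-673))/414546 = -193863*(-1/435600) + (19 + (⅙)*452929 - 174307/3)*(1/414546) = 64621/145200 + (19 + 452929/6 - 174307/3)*(1/414546) = 64621/145200 + (104429/6)*(1/414546) = 64621/145200 + 104429/2487276 = 121138673/248727600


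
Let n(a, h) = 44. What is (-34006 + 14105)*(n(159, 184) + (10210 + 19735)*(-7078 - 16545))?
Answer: 14077782141591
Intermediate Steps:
(-34006 + 14105)*(n(159, 184) + (10210 + 19735)*(-7078 - 16545)) = (-34006 + 14105)*(44 + (10210 + 19735)*(-7078 - 16545)) = -19901*(44 + 29945*(-23623)) = -19901*(44 - 707390735) = -19901*(-707390691) = 14077782141591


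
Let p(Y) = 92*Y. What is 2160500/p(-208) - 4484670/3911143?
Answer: -2133960774155/18710908112 ≈ -114.05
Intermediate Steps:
2160500/p(-208) - 4484670/3911143 = 2160500/((92*(-208))) - 4484670/3911143 = 2160500/(-19136) - 4484670*1/3911143 = 2160500*(-1/19136) - 4484670/3911143 = -540125/4784 - 4484670/3911143 = -2133960774155/18710908112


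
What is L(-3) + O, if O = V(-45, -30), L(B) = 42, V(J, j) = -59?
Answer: -17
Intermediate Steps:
O = -59
L(-3) + O = 42 - 59 = -17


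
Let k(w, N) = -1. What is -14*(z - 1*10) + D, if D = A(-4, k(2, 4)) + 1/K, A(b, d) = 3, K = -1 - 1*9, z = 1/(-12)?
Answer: 2161/15 ≈ 144.07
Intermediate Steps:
z = -1/12 ≈ -0.083333
K = -10 (K = -1 - 9 = -10)
D = 29/10 (D = 3 + 1/(-10) = 3 - ⅒ = 29/10 ≈ 2.9000)
-14*(z - 1*10) + D = -14*(-1/12 - 1*10) + 29/10 = -14*(-1/12 - 10) + 29/10 = -14*(-121/12) + 29/10 = 847/6 + 29/10 = 2161/15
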